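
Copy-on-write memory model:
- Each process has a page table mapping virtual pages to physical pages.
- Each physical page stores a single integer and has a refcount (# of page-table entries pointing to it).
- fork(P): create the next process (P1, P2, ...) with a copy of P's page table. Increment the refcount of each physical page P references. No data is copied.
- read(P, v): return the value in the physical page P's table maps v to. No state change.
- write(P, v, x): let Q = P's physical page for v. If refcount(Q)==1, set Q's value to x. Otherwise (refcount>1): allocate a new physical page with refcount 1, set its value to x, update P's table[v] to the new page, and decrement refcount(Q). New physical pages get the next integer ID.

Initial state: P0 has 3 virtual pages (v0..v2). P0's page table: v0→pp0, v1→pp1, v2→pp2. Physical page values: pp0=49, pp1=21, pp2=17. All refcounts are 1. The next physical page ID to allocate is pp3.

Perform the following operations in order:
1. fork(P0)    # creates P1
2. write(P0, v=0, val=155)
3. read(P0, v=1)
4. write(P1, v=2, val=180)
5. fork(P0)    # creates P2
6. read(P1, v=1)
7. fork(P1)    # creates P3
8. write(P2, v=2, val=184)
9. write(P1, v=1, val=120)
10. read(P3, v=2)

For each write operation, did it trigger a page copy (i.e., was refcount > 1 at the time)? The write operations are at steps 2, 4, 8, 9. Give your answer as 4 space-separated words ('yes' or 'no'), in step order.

Op 1: fork(P0) -> P1. 3 ppages; refcounts: pp0:2 pp1:2 pp2:2
Op 2: write(P0, v0, 155). refcount(pp0)=2>1 -> COPY to pp3. 4 ppages; refcounts: pp0:1 pp1:2 pp2:2 pp3:1
Op 3: read(P0, v1) -> 21. No state change.
Op 4: write(P1, v2, 180). refcount(pp2)=2>1 -> COPY to pp4. 5 ppages; refcounts: pp0:1 pp1:2 pp2:1 pp3:1 pp4:1
Op 5: fork(P0) -> P2. 5 ppages; refcounts: pp0:1 pp1:3 pp2:2 pp3:2 pp4:1
Op 6: read(P1, v1) -> 21. No state change.
Op 7: fork(P1) -> P3. 5 ppages; refcounts: pp0:2 pp1:4 pp2:2 pp3:2 pp4:2
Op 8: write(P2, v2, 184). refcount(pp2)=2>1 -> COPY to pp5. 6 ppages; refcounts: pp0:2 pp1:4 pp2:1 pp3:2 pp4:2 pp5:1
Op 9: write(P1, v1, 120). refcount(pp1)=4>1 -> COPY to pp6. 7 ppages; refcounts: pp0:2 pp1:3 pp2:1 pp3:2 pp4:2 pp5:1 pp6:1
Op 10: read(P3, v2) -> 180. No state change.

yes yes yes yes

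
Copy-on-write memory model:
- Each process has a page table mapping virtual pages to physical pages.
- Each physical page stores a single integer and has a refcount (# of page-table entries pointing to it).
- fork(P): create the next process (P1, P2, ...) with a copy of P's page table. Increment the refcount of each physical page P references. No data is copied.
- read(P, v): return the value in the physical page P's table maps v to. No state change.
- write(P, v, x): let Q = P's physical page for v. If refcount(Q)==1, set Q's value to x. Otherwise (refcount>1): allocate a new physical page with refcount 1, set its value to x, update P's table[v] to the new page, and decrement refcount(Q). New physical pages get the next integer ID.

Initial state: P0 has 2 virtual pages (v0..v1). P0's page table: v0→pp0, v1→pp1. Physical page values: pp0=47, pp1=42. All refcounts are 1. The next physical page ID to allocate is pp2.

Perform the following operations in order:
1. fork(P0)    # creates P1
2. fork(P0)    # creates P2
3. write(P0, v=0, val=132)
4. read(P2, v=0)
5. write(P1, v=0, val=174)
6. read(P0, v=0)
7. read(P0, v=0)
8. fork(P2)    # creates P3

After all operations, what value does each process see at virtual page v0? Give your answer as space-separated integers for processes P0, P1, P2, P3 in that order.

Op 1: fork(P0) -> P1. 2 ppages; refcounts: pp0:2 pp1:2
Op 2: fork(P0) -> P2. 2 ppages; refcounts: pp0:3 pp1:3
Op 3: write(P0, v0, 132). refcount(pp0)=3>1 -> COPY to pp2. 3 ppages; refcounts: pp0:2 pp1:3 pp2:1
Op 4: read(P2, v0) -> 47. No state change.
Op 5: write(P1, v0, 174). refcount(pp0)=2>1 -> COPY to pp3. 4 ppages; refcounts: pp0:1 pp1:3 pp2:1 pp3:1
Op 6: read(P0, v0) -> 132. No state change.
Op 7: read(P0, v0) -> 132. No state change.
Op 8: fork(P2) -> P3. 4 ppages; refcounts: pp0:2 pp1:4 pp2:1 pp3:1
P0: v0 -> pp2 = 132
P1: v0 -> pp3 = 174
P2: v0 -> pp0 = 47
P3: v0 -> pp0 = 47

Answer: 132 174 47 47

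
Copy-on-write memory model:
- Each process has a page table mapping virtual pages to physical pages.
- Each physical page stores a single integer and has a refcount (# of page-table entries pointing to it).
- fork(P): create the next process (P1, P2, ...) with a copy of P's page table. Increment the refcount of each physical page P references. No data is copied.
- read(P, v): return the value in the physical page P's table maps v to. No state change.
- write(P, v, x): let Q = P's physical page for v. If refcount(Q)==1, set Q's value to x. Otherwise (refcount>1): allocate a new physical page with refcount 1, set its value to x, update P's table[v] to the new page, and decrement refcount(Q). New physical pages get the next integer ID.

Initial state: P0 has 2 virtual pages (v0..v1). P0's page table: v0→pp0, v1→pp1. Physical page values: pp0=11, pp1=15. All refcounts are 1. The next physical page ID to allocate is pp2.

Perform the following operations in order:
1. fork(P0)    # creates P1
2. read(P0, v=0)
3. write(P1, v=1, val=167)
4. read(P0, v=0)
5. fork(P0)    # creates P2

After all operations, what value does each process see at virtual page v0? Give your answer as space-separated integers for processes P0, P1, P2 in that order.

Op 1: fork(P0) -> P1. 2 ppages; refcounts: pp0:2 pp1:2
Op 2: read(P0, v0) -> 11. No state change.
Op 3: write(P1, v1, 167). refcount(pp1)=2>1 -> COPY to pp2. 3 ppages; refcounts: pp0:2 pp1:1 pp2:1
Op 4: read(P0, v0) -> 11. No state change.
Op 5: fork(P0) -> P2. 3 ppages; refcounts: pp0:3 pp1:2 pp2:1
P0: v0 -> pp0 = 11
P1: v0 -> pp0 = 11
P2: v0 -> pp0 = 11

Answer: 11 11 11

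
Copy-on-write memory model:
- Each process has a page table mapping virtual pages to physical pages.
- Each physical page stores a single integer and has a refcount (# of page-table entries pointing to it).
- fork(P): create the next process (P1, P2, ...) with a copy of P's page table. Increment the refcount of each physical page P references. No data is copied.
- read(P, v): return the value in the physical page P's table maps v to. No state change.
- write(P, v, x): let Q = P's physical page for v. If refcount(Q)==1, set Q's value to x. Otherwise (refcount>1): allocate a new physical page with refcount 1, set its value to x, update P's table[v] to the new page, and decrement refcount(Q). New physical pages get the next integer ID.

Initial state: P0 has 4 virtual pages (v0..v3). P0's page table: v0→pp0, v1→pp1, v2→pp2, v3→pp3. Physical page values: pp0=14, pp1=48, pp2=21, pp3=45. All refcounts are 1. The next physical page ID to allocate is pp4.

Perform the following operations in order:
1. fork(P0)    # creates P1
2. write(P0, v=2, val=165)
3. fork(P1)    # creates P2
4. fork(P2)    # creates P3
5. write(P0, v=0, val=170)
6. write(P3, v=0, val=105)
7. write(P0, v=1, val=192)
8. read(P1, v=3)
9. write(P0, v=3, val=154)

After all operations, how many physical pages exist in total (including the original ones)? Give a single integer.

Answer: 9

Derivation:
Op 1: fork(P0) -> P1. 4 ppages; refcounts: pp0:2 pp1:2 pp2:2 pp3:2
Op 2: write(P0, v2, 165). refcount(pp2)=2>1 -> COPY to pp4. 5 ppages; refcounts: pp0:2 pp1:2 pp2:1 pp3:2 pp4:1
Op 3: fork(P1) -> P2. 5 ppages; refcounts: pp0:3 pp1:3 pp2:2 pp3:3 pp4:1
Op 4: fork(P2) -> P3. 5 ppages; refcounts: pp0:4 pp1:4 pp2:3 pp3:4 pp4:1
Op 5: write(P0, v0, 170). refcount(pp0)=4>1 -> COPY to pp5. 6 ppages; refcounts: pp0:3 pp1:4 pp2:3 pp3:4 pp4:1 pp5:1
Op 6: write(P3, v0, 105). refcount(pp0)=3>1 -> COPY to pp6. 7 ppages; refcounts: pp0:2 pp1:4 pp2:3 pp3:4 pp4:1 pp5:1 pp6:1
Op 7: write(P0, v1, 192). refcount(pp1)=4>1 -> COPY to pp7. 8 ppages; refcounts: pp0:2 pp1:3 pp2:3 pp3:4 pp4:1 pp5:1 pp6:1 pp7:1
Op 8: read(P1, v3) -> 45. No state change.
Op 9: write(P0, v3, 154). refcount(pp3)=4>1 -> COPY to pp8. 9 ppages; refcounts: pp0:2 pp1:3 pp2:3 pp3:3 pp4:1 pp5:1 pp6:1 pp7:1 pp8:1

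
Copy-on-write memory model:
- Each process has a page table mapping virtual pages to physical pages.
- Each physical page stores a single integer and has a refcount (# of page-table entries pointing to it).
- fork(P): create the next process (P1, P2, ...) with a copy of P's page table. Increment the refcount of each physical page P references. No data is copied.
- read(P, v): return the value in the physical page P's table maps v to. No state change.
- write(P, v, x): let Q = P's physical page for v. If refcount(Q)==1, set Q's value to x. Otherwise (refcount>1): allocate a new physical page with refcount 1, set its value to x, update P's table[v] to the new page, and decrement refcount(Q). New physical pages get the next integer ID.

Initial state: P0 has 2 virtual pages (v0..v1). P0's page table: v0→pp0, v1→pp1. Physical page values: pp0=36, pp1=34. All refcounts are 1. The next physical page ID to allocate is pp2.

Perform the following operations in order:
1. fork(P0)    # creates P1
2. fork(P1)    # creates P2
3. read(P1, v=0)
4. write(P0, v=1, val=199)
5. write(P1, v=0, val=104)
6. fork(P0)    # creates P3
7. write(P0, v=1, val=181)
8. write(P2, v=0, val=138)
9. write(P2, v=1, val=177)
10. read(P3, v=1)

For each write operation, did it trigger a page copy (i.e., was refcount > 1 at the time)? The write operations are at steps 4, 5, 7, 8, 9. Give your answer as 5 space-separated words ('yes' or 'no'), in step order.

Op 1: fork(P0) -> P1. 2 ppages; refcounts: pp0:2 pp1:2
Op 2: fork(P1) -> P2. 2 ppages; refcounts: pp0:3 pp1:3
Op 3: read(P1, v0) -> 36. No state change.
Op 4: write(P0, v1, 199). refcount(pp1)=3>1 -> COPY to pp2. 3 ppages; refcounts: pp0:3 pp1:2 pp2:1
Op 5: write(P1, v0, 104). refcount(pp0)=3>1 -> COPY to pp3. 4 ppages; refcounts: pp0:2 pp1:2 pp2:1 pp3:1
Op 6: fork(P0) -> P3. 4 ppages; refcounts: pp0:3 pp1:2 pp2:2 pp3:1
Op 7: write(P0, v1, 181). refcount(pp2)=2>1 -> COPY to pp4. 5 ppages; refcounts: pp0:3 pp1:2 pp2:1 pp3:1 pp4:1
Op 8: write(P2, v0, 138). refcount(pp0)=3>1 -> COPY to pp5. 6 ppages; refcounts: pp0:2 pp1:2 pp2:1 pp3:1 pp4:1 pp5:1
Op 9: write(P2, v1, 177). refcount(pp1)=2>1 -> COPY to pp6. 7 ppages; refcounts: pp0:2 pp1:1 pp2:1 pp3:1 pp4:1 pp5:1 pp6:1
Op 10: read(P3, v1) -> 199. No state change.

yes yes yes yes yes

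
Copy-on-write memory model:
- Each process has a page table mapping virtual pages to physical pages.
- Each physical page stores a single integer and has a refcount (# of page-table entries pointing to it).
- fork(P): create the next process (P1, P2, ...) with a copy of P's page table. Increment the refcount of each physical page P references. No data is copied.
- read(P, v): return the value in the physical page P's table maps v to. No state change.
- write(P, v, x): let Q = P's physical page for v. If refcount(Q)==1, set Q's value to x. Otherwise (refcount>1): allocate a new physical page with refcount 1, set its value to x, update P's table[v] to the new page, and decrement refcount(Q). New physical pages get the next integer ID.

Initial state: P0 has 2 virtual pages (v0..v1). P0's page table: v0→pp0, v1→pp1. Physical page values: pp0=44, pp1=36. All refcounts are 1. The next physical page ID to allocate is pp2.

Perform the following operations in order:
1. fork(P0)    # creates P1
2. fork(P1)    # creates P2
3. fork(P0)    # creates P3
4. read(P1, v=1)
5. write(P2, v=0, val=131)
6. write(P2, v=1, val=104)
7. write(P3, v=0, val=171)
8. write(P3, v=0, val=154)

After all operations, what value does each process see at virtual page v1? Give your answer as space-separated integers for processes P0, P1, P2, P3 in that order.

Answer: 36 36 104 36

Derivation:
Op 1: fork(P0) -> P1. 2 ppages; refcounts: pp0:2 pp1:2
Op 2: fork(P1) -> P2. 2 ppages; refcounts: pp0:3 pp1:3
Op 3: fork(P0) -> P3. 2 ppages; refcounts: pp0:4 pp1:4
Op 4: read(P1, v1) -> 36. No state change.
Op 5: write(P2, v0, 131). refcount(pp0)=4>1 -> COPY to pp2. 3 ppages; refcounts: pp0:3 pp1:4 pp2:1
Op 6: write(P2, v1, 104). refcount(pp1)=4>1 -> COPY to pp3. 4 ppages; refcounts: pp0:3 pp1:3 pp2:1 pp3:1
Op 7: write(P3, v0, 171). refcount(pp0)=3>1 -> COPY to pp4. 5 ppages; refcounts: pp0:2 pp1:3 pp2:1 pp3:1 pp4:1
Op 8: write(P3, v0, 154). refcount(pp4)=1 -> write in place. 5 ppages; refcounts: pp0:2 pp1:3 pp2:1 pp3:1 pp4:1
P0: v1 -> pp1 = 36
P1: v1 -> pp1 = 36
P2: v1 -> pp3 = 104
P3: v1 -> pp1 = 36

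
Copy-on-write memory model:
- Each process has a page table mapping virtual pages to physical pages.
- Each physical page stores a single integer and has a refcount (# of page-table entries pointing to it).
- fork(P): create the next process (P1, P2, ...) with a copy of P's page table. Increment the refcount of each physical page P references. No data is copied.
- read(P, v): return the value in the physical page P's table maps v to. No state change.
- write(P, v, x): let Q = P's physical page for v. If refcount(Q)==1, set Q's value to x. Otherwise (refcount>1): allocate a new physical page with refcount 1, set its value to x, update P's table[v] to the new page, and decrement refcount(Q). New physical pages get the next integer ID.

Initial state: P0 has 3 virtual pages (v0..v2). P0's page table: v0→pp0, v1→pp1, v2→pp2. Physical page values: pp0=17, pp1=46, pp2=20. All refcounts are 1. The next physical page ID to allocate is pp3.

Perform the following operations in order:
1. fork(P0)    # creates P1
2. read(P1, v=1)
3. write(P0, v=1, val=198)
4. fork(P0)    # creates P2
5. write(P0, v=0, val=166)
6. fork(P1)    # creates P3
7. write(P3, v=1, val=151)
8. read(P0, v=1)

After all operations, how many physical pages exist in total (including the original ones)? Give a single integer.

Answer: 6

Derivation:
Op 1: fork(P0) -> P1. 3 ppages; refcounts: pp0:2 pp1:2 pp2:2
Op 2: read(P1, v1) -> 46. No state change.
Op 3: write(P0, v1, 198). refcount(pp1)=2>1 -> COPY to pp3. 4 ppages; refcounts: pp0:2 pp1:1 pp2:2 pp3:1
Op 4: fork(P0) -> P2. 4 ppages; refcounts: pp0:3 pp1:1 pp2:3 pp3:2
Op 5: write(P0, v0, 166). refcount(pp0)=3>1 -> COPY to pp4. 5 ppages; refcounts: pp0:2 pp1:1 pp2:3 pp3:2 pp4:1
Op 6: fork(P1) -> P3. 5 ppages; refcounts: pp0:3 pp1:2 pp2:4 pp3:2 pp4:1
Op 7: write(P3, v1, 151). refcount(pp1)=2>1 -> COPY to pp5. 6 ppages; refcounts: pp0:3 pp1:1 pp2:4 pp3:2 pp4:1 pp5:1
Op 8: read(P0, v1) -> 198. No state change.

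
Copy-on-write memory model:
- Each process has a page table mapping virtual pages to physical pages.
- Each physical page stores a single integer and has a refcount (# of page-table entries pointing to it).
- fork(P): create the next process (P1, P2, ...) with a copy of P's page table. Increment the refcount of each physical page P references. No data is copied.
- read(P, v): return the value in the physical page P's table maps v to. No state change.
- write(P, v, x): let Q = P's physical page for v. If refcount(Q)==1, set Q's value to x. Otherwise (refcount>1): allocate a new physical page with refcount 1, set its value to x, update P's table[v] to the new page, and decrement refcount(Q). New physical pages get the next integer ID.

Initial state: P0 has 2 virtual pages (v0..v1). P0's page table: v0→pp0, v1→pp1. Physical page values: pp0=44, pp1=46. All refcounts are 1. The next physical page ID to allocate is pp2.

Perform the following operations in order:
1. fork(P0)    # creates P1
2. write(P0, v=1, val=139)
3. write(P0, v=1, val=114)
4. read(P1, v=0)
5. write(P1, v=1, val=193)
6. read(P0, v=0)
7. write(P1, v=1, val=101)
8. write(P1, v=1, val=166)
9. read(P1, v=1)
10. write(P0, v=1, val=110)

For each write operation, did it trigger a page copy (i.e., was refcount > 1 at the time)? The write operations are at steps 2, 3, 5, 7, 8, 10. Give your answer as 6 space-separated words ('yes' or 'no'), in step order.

Op 1: fork(P0) -> P1. 2 ppages; refcounts: pp0:2 pp1:2
Op 2: write(P0, v1, 139). refcount(pp1)=2>1 -> COPY to pp2. 3 ppages; refcounts: pp0:2 pp1:1 pp2:1
Op 3: write(P0, v1, 114). refcount(pp2)=1 -> write in place. 3 ppages; refcounts: pp0:2 pp1:1 pp2:1
Op 4: read(P1, v0) -> 44. No state change.
Op 5: write(P1, v1, 193). refcount(pp1)=1 -> write in place. 3 ppages; refcounts: pp0:2 pp1:1 pp2:1
Op 6: read(P0, v0) -> 44. No state change.
Op 7: write(P1, v1, 101). refcount(pp1)=1 -> write in place. 3 ppages; refcounts: pp0:2 pp1:1 pp2:1
Op 8: write(P1, v1, 166). refcount(pp1)=1 -> write in place. 3 ppages; refcounts: pp0:2 pp1:1 pp2:1
Op 9: read(P1, v1) -> 166. No state change.
Op 10: write(P0, v1, 110). refcount(pp2)=1 -> write in place. 3 ppages; refcounts: pp0:2 pp1:1 pp2:1

yes no no no no no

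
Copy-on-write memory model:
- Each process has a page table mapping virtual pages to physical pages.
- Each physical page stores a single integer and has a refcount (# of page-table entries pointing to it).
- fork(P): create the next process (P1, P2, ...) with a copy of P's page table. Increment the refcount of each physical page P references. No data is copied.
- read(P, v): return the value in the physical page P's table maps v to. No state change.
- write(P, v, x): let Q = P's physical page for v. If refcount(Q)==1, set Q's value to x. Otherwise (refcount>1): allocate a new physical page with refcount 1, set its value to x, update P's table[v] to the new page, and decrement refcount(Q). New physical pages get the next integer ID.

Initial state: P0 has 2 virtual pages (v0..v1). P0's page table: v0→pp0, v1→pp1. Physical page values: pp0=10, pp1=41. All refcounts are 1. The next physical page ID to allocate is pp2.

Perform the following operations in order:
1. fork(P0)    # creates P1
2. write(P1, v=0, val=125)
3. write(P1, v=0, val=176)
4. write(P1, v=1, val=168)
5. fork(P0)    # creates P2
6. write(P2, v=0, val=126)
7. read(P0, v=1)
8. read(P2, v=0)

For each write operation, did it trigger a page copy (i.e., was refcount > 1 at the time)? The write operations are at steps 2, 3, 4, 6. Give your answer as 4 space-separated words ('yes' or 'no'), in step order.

Op 1: fork(P0) -> P1. 2 ppages; refcounts: pp0:2 pp1:2
Op 2: write(P1, v0, 125). refcount(pp0)=2>1 -> COPY to pp2. 3 ppages; refcounts: pp0:1 pp1:2 pp2:1
Op 3: write(P1, v0, 176). refcount(pp2)=1 -> write in place. 3 ppages; refcounts: pp0:1 pp1:2 pp2:1
Op 4: write(P1, v1, 168). refcount(pp1)=2>1 -> COPY to pp3. 4 ppages; refcounts: pp0:1 pp1:1 pp2:1 pp3:1
Op 5: fork(P0) -> P2. 4 ppages; refcounts: pp0:2 pp1:2 pp2:1 pp3:1
Op 6: write(P2, v0, 126). refcount(pp0)=2>1 -> COPY to pp4. 5 ppages; refcounts: pp0:1 pp1:2 pp2:1 pp3:1 pp4:1
Op 7: read(P0, v1) -> 41. No state change.
Op 8: read(P2, v0) -> 126. No state change.

yes no yes yes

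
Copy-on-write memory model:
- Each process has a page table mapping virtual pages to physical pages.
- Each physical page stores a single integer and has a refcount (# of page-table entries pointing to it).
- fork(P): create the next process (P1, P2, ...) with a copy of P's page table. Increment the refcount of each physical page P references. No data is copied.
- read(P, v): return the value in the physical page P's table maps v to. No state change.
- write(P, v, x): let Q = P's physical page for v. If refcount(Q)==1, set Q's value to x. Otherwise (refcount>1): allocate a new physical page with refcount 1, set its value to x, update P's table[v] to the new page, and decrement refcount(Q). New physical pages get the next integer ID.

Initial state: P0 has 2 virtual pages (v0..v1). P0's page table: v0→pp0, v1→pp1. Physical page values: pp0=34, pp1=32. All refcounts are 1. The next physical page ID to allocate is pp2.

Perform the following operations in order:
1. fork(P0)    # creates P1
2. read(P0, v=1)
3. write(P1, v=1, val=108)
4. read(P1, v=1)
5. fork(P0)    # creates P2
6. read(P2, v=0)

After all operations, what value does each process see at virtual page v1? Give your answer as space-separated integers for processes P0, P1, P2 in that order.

Answer: 32 108 32

Derivation:
Op 1: fork(P0) -> P1. 2 ppages; refcounts: pp0:2 pp1:2
Op 2: read(P0, v1) -> 32. No state change.
Op 3: write(P1, v1, 108). refcount(pp1)=2>1 -> COPY to pp2. 3 ppages; refcounts: pp0:2 pp1:1 pp2:1
Op 4: read(P1, v1) -> 108. No state change.
Op 5: fork(P0) -> P2. 3 ppages; refcounts: pp0:3 pp1:2 pp2:1
Op 6: read(P2, v0) -> 34. No state change.
P0: v1 -> pp1 = 32
P1: v1 -> pp2 = 108
P2: v1 -> pp1 = 32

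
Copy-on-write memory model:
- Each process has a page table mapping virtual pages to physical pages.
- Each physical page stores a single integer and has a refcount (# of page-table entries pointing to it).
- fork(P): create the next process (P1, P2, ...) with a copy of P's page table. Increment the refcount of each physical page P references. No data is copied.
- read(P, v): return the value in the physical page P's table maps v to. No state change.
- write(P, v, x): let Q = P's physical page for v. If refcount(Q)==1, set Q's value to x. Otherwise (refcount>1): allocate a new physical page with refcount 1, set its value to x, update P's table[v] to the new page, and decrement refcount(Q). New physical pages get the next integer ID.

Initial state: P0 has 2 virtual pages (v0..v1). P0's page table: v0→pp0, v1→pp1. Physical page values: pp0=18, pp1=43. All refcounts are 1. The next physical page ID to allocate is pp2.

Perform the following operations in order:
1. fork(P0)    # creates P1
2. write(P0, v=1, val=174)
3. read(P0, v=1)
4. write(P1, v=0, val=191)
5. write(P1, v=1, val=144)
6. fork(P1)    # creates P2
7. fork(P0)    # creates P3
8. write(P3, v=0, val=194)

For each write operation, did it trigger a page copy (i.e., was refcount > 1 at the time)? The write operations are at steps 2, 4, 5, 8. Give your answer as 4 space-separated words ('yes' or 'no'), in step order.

Op 1: fork(P0) -> P1. 2 ppages; refcounts: pp0:2 pp1:2
Op 2: write(P0, v1, 174). refcount(pp1)=2>1 -> COPY to pp2. 3 ppages; refcounts: pp0:2 pp1:1 pp2:1
Op 3: read(P0, v1) -> 174. No state change.
Op 4: write(P1, v0, 191). refcount(pp0)=2>1 -> COPY to pp3. 4 ppages; refcounts: pp0:1 pp1:1 pp2:1 pp3:1
Op 5: write(P1, v1, 144). refcount(pp1)=1 -> write in place. 4 ppages; refcounts: pp0:1 pp1:1 pp2:1 pp3:1
Op 6: fork(P1) -> P2. 4 ppages; refcounts: pp0:1 pp1:2 pp2:1 pp3:2
Op 7: fork(P0) -> P3. 4 ppages; refcounts: pp0:2 pp1:2 pp2:2 pp3:2
Op 8: write(P3, v0, 194). refcount(pp0)=2>1 -> COPY to pp4. 5 ppages; refcounts: pp0:1 pp1:2 pp2:2 pp3:2 pp4:1

yes yes no yes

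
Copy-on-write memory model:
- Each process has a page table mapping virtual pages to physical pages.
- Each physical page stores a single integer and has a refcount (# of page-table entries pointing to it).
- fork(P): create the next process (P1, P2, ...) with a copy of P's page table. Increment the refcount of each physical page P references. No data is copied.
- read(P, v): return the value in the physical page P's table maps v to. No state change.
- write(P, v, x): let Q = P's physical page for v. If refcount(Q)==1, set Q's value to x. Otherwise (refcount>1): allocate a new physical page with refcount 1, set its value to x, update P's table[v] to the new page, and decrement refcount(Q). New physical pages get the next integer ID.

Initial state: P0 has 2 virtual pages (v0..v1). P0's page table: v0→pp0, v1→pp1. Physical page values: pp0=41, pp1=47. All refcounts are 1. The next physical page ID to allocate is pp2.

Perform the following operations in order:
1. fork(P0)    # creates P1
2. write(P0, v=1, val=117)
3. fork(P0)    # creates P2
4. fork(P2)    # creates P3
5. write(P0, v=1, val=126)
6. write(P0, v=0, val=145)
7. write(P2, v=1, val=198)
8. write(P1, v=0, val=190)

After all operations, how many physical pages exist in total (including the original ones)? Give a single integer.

Answer: 7

Derivation:
Op 1: fork(P0) -> P1. 2 ppages; refcounts: pp0:2 pp1:2
Op 2: write(P0, v1, 117). refcount(pp1)=2>1 -> COPY to pp2. 3 ppages; refcounts: pp0:2 pp1:1 pp2:1
Op 3: fork(P0) -> P2. 3 ppages; refcounts: pp0:3 pp1:1 pp2:2
Op 4: fork(P2) -> P3. 3 ppages; refcounts: pp0:4 pp1:1 pp2:3
Op 5: write(P0, v1, 126). refcount(pp2)=3>1 -> COPY to pp3. 4 ppages; refcounts: pp0:4 pp1:1 pp2:2 pp3:1
Op 6: write(P0, v0, 145). refcount(pp0)=4>1 -> COPY to pp4. 5 ppages; refcounts: pp0:3 pp1:1 pp2:2 pp3:1 pp4:1
Op 7: write(P2, v1, 198). refcount(pp2)=2>1 -> COPY to pp5. 6 ppages; refcounts: pp0:3 pp1:1 pp2:1 pp3:1 pp4:1 pp5:1
Op 8: write(P1, v0, 190). refcount(pp0)=3>1 -> COPY to pp6. 7 ppages; refcounts: pp0:2 pp1:1 pp2:1 pp3:1 pp4:1 pp5:1 pp6:1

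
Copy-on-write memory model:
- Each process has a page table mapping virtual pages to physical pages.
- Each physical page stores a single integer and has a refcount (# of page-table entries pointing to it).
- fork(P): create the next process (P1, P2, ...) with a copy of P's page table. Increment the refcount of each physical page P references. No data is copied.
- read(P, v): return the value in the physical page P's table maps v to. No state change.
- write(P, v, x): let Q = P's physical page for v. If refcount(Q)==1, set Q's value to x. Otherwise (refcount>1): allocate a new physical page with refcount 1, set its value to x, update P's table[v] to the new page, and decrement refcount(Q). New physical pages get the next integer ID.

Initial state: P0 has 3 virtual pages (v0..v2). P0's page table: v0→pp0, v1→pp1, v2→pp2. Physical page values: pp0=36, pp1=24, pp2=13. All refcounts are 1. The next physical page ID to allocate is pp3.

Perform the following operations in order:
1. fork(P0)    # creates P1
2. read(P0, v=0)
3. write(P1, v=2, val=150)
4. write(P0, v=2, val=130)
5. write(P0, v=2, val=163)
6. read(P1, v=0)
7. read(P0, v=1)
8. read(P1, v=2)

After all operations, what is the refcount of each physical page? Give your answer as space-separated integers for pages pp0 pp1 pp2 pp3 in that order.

Op 1: fork(P0) -> P1. 3 ppages; refcounts: pp0:2 pp1:2 pp2:2
Op 2: read(P0, v0) -> 36. No state change.
Op 3: write(P1, v2, 150). refcount(pp2)=2>1 -> COPY to pp3. 4 ppages; refcounts: pp0:2 pp1:2 pp2:1 pp3:1
Op 4: write(P0, v2, 130). refcount(pp2)=1 -> write in place. 4 ppages; refcounts: pp0:2 pp1:2 pp2:1 pp3:1
Op 5: write(P0, v2, 163). refcount(pp2)=1 -> write in place. 4 ppages; refcounts: pp0:2 pp1:2 pp2:1 pp3:1
Op 6: read(P1, v0) -> 36. No state change.
Op 7: read(P0, v1) -> 24. No state change.
Op 8: read(P1, v2) -> 150. No state change.

Answer: 2 2 1 1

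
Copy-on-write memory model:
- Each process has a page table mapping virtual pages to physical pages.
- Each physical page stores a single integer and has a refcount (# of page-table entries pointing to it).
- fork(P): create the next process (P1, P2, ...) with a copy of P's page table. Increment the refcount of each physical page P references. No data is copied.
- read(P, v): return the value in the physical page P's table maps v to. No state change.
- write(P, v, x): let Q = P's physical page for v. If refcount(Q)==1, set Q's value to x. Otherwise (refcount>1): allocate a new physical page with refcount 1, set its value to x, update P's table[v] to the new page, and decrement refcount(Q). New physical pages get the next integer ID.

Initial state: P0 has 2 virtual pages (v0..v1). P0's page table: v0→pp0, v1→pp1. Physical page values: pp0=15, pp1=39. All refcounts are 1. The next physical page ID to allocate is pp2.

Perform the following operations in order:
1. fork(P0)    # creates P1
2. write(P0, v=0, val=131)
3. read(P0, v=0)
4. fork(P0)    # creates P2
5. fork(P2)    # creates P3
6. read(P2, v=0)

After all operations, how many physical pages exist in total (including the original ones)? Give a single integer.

Answer: 3

Derivation:
Op 1: fork(P0) -> P1. 2 ppages; refcounts: pp0:2 pp1:2
Op 2: write(P0, v0, 131). refcount(pp0)=2>1 -> COPY to pp2. 3 ppages; refcounts: pp0:1 pp1:2 pp2:1
Op 3: read(P0, v0) -> 131. No state change.
Op 4: fork(P0) -> P2. 3 ppages; refcounts: pp0:1 pp1:3 pp2:2
Op 5: fork(P2) -> P3. 3 ppages; refcounts: pp0:1 pp1:4 pp2:3
Op 6: read(P2, v0) -> 131. No state change.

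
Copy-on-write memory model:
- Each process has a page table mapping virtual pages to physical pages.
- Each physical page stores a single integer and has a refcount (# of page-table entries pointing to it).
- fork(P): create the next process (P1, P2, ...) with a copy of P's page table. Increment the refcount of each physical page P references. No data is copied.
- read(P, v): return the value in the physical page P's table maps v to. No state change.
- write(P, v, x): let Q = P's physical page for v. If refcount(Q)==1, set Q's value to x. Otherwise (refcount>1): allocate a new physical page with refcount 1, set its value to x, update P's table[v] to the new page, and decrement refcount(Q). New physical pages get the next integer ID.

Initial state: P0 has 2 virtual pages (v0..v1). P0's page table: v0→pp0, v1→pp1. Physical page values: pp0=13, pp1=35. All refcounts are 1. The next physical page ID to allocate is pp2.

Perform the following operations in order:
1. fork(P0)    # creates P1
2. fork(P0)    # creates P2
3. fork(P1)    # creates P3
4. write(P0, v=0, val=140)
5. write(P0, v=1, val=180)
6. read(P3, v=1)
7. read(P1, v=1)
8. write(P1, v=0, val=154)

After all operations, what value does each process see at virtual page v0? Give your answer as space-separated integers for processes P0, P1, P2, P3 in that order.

Op 1: fork(P0) -> P1. 2 ppages; refcounts: pp0:2 pp1:2
Op 2: fork(P0) -> P2. 2 ppages; refcounts: pp0:3 pp1:3
Op 3: fork(P1) -> P3. 2 ppages; refcounts: pp0:4 pp1:4
Op 4: write(P0, v0, 140). refcount(pp0)=4>1 -> COPY to pp2. 3 ppages; refcounts: pp0:3 pp1:4 pp2:1
Op 5: write(P0, v1, 180). refcount(pp1)=4>1 -> COPY to pp3. 4 ppages; refcounts: pp0:3 pp1:3 pp2:1 pp3:1
Op 6: read(P3, v1) -> 35. No state change.
Op 7: read(P1, v1) -> 35. No state change.
Op 8: write(P1, v0, 154). refcount(pp0)=3>1 -> COPY to pp4. 5 ppages; refcounts: pp0:2 pp1:3 pp2:1 pp3:1 pp4:1
P0: v0 -> pp2 = 140
P1: v0 -> pp4 = 154
P2: v0 -> pp0 = 13
P3: v0 -> pp0 = 13

Answer: 140 154 13 13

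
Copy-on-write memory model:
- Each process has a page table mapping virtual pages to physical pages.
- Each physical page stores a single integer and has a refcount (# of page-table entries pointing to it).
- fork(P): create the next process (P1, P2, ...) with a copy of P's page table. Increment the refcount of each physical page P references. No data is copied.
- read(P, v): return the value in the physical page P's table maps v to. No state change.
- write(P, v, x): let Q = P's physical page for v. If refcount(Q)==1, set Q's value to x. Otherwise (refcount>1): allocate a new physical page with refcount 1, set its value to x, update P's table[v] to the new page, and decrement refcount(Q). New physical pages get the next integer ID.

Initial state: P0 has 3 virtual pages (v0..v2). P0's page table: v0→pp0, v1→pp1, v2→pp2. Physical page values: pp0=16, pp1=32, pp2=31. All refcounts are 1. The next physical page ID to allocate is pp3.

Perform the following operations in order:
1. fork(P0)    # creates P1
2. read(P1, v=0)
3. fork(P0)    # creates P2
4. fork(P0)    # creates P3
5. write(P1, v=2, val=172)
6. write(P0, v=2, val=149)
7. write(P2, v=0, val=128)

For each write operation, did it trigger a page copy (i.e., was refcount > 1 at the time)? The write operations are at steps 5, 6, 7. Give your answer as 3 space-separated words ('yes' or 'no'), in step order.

Op 1: fork(P0) -> P1. 3 ppages; refcounts: pp0:2 pp1:2 pp2:2
Op 2: read(P1, v0) -> 16. No state change.
Op 3: fork(P0) -> P2. 3 ppages; refcounts: pp0:3 pp1:3 pp2:3
Op 4: fork(P0) -> P3. 3 ppages; refcounts: pp0:4 pp1:4 pp2:4
Op 5: write(P1, v2, 172). refcount(pp2)=4>1 -> COPY to pp3. 4 ppages; refcounts: pp0:4 pp1:4 pp2:3 pp3:1
Op 6: write(P0, v2, 149). refcount(pp2)=3>1 -> COPY to pp4. 5 ppages; refcounts: pp0:4 pp1:4 pp2:2 pp3:1 pp4:1
Op 7: write(P2, v0, 128). refcount(pp0)=4>1 -> COPY to pp5. 6 ppages; refcounts: pp0:3 pp1:4 pp2:2 pp3:1 pp4:1 pp5:1

yes yes yes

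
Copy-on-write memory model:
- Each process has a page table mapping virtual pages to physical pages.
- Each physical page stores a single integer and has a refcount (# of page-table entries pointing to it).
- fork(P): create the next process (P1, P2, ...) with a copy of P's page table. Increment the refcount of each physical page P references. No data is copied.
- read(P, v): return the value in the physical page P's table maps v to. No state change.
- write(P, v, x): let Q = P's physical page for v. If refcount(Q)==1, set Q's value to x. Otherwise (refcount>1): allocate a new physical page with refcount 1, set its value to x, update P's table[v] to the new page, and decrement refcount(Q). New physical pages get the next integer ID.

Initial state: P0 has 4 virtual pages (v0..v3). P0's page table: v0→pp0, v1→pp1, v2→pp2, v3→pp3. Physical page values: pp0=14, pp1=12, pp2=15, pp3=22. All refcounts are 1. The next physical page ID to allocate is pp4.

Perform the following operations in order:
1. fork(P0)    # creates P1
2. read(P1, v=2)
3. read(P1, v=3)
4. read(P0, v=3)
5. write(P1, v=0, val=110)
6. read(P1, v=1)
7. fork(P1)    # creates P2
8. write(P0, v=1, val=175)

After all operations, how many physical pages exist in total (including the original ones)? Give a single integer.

Answer: 6

Derivation:
Op 1: fork(P0) -> P1. 4 ppages; refcounts: pp0:2 pp1:2 pp2:2 pp3:2
Op 2: read(P1, v2) -> 15. No state change.
Op 3: read(P1, v3) -> 22. No state change.
Op 4: read(P0, v3) -> 22. No state change.
Op 5: write(P1, v0, 110). refcount(pp0)=2>1 -> COPY to pp4. 5 ppages; refcounts: pp0:1 pp1:2 pp2:2 pp3:2 pp4:1
Op 6: read(P1, v1) -> 12. No state change.
Op 7: fork(P1) -> P2. 5 ppages; refcounts: pp0:1 pp1:3 pp2:3 pp3:3 pp4:2
Op 8: write(P0, v1, 175). refcount(pp1)=3>1 -> COPY to pp5. 6 ppages; refcounts: pp0:1 pp1:2 pp2:3 pp3:3 pp4:2 pp5:1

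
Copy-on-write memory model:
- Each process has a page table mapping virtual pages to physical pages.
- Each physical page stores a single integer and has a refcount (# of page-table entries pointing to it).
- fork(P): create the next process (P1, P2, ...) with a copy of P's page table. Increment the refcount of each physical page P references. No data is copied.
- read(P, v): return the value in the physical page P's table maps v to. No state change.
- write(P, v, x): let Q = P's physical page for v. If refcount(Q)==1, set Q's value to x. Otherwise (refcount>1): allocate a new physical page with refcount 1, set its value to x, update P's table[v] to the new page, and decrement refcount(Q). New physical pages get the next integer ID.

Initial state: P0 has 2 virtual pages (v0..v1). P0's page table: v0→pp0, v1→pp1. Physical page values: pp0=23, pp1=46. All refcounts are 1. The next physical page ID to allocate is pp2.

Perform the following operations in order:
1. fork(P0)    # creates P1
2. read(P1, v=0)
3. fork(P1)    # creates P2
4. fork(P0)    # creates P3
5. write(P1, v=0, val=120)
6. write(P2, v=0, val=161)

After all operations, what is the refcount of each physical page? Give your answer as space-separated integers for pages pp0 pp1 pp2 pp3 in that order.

Answer: 2 4 1 1

Derivation:
Op 1: fork(P0) -> P1. 2 ppages; refcounts: pp0:2 pp1:2
Op 2: read(P1, v0) -> 23. No state change.
Op 3: fork(P1) -> P2. 2 ppages; refcounts: pp0:3 pp1:3
Op 4: fork(P0) -> P3. 2 ppages; refcounts: pp0:4 pp1:4
Op 5: write(P1, v0, 120). refcount(pp0)=4>1 -> COPY to pp2. 3 ppages; refcounts: pp0:3 pp1:4 pp2:1
Op 6: write(P2, v0, 161). refcount(pp0)=3>1 -> COPY to pp3. 4 ppages; refcounts: pp0:2 pp1:4 pp2:1 pp3:1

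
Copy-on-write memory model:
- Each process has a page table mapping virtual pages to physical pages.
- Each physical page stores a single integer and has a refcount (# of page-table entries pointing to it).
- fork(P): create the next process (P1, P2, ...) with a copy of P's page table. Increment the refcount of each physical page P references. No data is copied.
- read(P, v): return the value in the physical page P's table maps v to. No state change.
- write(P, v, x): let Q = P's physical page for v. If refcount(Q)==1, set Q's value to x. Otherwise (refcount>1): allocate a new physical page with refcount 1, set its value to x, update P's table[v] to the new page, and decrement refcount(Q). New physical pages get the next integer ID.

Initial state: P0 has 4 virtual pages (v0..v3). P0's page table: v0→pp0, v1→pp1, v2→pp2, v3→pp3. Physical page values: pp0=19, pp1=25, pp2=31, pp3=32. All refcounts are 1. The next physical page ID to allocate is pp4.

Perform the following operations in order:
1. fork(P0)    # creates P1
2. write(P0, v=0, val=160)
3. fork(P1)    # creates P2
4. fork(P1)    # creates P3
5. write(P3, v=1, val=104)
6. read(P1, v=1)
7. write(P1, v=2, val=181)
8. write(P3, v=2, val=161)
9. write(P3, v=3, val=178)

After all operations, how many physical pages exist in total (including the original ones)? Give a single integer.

Op 1: fork(P0) -> P1. 4 ppages; refcounts: pp0:2 pp1:2 pp2:2 pp3:2
Op 2: write(P0, v0, 160). refcount(pp0)=2>1 -> COPY to pp4. 5 ppages; refcounts: pp0:1 pp1:2 pp2:2 pp3:2 pp4:1
Op 3: fork(P1) -> P2. 5 ppages; refcounts: pp0:2 pp1:3 pp2:3 pp3:3 pp4:1
Op 4: fork(P1) -> P3. 5 ppages; refcounts: pp0:3 pp1:4 pp2:4 pp3:4 pp4:1
Op 5: write(P3, v1, 104). refcount(pp1)=4>1 -> COPY to pp5. 6 ppages; refcounts: pp0:3 pp1:3 pp2:4 pp3:4 pp4:1 pp5:1
Op 6: read(P1, v1) -> 25. No state change.
Op 7: write(P1, v2, 181). refcount(pp2)=4>1 -> COPY to pp6. 7 ppages; refcounts: pp0:3 pp1:3 pp2:3 pp3:4 pp4:1 pp5:1 pp6:1
Op 8: write(P3, v2, 161). refcount(pp2)=3>1 -> COPY to pp7. 8 ppages; refcounts: pp0:3 pp1:3 pp2:2 pp3:4 pp4:1 pp5:1 pp6:1 pp7:1
Op 9: write(P3, v3, 178). refcount(pp3)=4>1 -> COPY to pp8. 9 ppages; refcounts: pp0:3 pp1:3 pp2:2 pp3:3 pp4:1 pp5:1 pp6:1 pp7:1 pp8:1

Answer: 9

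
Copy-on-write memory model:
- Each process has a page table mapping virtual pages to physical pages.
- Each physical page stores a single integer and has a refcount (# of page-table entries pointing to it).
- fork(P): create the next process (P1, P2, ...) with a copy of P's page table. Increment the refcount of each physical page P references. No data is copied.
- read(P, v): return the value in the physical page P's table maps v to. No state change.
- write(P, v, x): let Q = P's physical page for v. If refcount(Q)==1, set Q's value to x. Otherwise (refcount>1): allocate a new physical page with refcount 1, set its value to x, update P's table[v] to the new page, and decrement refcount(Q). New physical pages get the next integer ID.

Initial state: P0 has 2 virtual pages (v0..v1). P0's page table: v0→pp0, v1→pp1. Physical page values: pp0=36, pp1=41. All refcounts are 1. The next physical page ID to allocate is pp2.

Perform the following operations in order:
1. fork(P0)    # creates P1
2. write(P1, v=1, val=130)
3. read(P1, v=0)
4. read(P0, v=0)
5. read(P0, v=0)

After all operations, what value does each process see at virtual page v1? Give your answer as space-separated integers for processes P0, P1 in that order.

Op 1: fork(P0) -> P1. 2 ppages; refcounts: pp0:2 pp1:2
Op 2: write(P1, v1, 130). refcount(pp1)=2>1 -> COPY to pp2. 3 ppages; refcounts: pp0:2 pp1:1 pp2:1
Op 3: read(P1, v0) -> 36. No state change.
Op 4: read(P0, v0) -> 36. No state change.
Op 5: read(P0, v0) -> 36. No state change.
P0: v1 -> pp1 = 41
P1: v1 -> pp2 = 130

Answer: 41 130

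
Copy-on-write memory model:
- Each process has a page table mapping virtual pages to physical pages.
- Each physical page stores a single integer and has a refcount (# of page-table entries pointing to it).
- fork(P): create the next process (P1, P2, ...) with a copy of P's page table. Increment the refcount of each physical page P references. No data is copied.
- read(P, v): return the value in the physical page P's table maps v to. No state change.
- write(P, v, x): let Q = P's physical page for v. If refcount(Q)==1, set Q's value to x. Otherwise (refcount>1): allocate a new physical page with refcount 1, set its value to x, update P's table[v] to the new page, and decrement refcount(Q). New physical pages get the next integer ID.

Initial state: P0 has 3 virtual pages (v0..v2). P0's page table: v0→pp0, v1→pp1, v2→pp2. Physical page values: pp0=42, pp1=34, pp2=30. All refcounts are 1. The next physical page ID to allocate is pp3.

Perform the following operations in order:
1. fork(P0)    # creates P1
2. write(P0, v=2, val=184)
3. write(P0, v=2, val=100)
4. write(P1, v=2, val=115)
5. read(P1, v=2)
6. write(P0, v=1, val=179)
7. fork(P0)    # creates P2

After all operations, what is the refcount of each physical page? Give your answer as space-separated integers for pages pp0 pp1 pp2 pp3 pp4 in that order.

Answer: 3 1 1 2 2

Derivation:
Op 1: fork(P0) -> P1. 3 ppages; refcounts: pp0:2 pp1:2 pp2:2
Op 2: write(P0, v2, 184). refcount(pp2)=2>1 -> COPY to pp3. 4 ppages; refcounts: pp0:2 pp1:2 pp2:1 pp3:1
Op 3: write(P0, v2, 100). refcount(pp3)=1 -> write in place. 4 ppages; refcounts: pp0:2 pp1:2 pp2:1 pp3:1
Op 4: write(P1, v2, 115). refcount(pp2)=1 -> write in place. 4 ppages; refcounts: pp0:2 pp1:2 pp2:1 pp3:1
Op 5: read(P1, v2) -> 115. No state change.
Op 6: write(P0, v1, 179). refcount(pp1)=2>1 -> COPY to pp4. 5 ppages; refcounts: pp0:2 pp1:1 pp2:1 pp3:1 pp4:1
Op 7: fork(P0) -> P2. 5 ppages; refcounts: pp0:3 pp1:1 pp2:1 pp3:2 pp4:2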